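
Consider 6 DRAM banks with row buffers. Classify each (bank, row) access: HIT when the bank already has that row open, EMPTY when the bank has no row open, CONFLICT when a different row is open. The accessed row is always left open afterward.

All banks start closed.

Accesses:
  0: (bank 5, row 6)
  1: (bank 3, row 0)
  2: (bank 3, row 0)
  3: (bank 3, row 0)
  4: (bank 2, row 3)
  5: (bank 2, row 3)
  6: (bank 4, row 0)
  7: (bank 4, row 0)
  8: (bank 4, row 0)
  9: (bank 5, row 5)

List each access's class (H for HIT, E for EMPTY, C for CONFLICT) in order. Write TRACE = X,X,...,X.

#0 (5,6) E
#1 (3,0) E
#2 (3,0) H  (was 0)
#3 (3,0) H  (was 0)
#4 (2,3) E
#5 (2,3) H  (was 3)
#6 (4,0) E
#7 (4,0) H  (was 0)
#8 (4,0) H  (was 0)
#9 (5,5) C  (was 6)

TRACE = E,E,H,H,E,H,E,H,H,C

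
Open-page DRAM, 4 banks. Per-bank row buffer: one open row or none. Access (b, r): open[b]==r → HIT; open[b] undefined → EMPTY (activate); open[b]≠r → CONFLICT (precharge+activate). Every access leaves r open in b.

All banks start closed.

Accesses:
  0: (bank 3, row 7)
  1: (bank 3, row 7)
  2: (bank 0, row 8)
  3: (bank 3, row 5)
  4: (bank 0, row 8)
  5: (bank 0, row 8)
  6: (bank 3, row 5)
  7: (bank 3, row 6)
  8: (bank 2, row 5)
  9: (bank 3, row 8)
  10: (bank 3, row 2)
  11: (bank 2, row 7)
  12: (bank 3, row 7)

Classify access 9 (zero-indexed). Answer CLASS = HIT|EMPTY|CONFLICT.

CLASS = CONFLICT

0: bank 3 row 7 — prev None → EMPTY
1: bank 3 row 7 — prev 7 → HIT
2: bank 0 row 8 — prev None → EMPTY
3: bank 3 row 5 — prev 7 → CONFLICT
4: bank 0 row 8 — prev 8 → HIT
5: bank 0 row 8 — prev 8 → HIT
6: bank 3 row 5 — prev 5 → HIT
7: bank 3 row 6 — prev 5 → CONFLICT
8: bank 2 row 5 — prev None → EMPTY
9: bank 3 row 8 — prev 6 → CONFLICT
10: bank 3 row 2 — prev 8 → CONFLICT
11: bank 2 row 7 — prev 5 → CONFLICT
12: bank 3 row 7 — prev 2 → CONFLICT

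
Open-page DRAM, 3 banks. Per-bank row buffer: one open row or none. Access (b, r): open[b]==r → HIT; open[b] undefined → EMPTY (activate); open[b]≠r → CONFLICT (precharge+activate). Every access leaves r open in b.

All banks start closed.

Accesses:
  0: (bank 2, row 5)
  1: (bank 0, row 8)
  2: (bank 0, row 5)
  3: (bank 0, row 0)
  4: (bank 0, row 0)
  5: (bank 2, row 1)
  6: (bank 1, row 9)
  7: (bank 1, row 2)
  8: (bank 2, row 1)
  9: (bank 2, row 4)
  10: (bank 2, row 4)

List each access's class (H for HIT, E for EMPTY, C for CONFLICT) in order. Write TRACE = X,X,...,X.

TRACE = E,E,C,C,H,C,E,C,H,C,H

  [0] b2 r5: no row ⇒ E
  [1] b0 r8: no row ⇒ E
  [2] b0 r5: had r8 ⇒ C
  [3] b0 r0: had r5 ⇒ C
  [4] b0 r0: had r0 ⇒ H
  [5] b2 r1: had r5 ⇒ C
  [6] b1 r9: no row ⇒ E
  [7] b1 r2: had r9 ⇒ C
  [8] b2 r1: had r1 ⇒ H
  [9] b2 r4: had r1 ⇒ C
  [10] b2 r4: had r4 ⇒ H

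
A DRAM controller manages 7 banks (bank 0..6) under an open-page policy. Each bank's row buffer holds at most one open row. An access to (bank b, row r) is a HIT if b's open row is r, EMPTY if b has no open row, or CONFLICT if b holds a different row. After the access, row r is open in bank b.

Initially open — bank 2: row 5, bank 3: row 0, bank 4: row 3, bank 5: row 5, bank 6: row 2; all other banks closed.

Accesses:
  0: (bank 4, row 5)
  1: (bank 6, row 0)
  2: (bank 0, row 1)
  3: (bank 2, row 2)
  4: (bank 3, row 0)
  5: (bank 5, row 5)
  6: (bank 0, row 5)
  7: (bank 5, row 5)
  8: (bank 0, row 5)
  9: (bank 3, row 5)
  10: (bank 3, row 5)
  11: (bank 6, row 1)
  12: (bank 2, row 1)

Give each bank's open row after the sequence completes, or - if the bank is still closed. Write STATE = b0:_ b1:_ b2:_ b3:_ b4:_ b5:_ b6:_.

STATE = b0:5 b1:- b2:1 b3:5 b4:5 b5:5 b6:1

0: bank 4 row 5 — prev 3 → CONFLICT
1: bank 6 row 0 — prev 2 → CONFLICT
2: bank 0 row 1 — prev None → EMPTY
3: bank 2 row 2 — prev 5 → CONFLICT
4: bank 3 row 0 — prev 0 → HIT
5: bank 5 row 5 — prev 5 → HIT
6: bank 0 row 5 — prev 1 → CONFLICT
7: bank 5 row 5 — prev 5 → HIT
8: bank 0 row 5 — prev 5 → HIT
9: bank 3 row 5 — prev 0 → CONFLICT
10: bank 3 row 5 — prev 5 → HIT
11: bank 6 row 1 — prev 0 → CONFLICT
12: bank 2 row 1 — prev 2 → CONFLICT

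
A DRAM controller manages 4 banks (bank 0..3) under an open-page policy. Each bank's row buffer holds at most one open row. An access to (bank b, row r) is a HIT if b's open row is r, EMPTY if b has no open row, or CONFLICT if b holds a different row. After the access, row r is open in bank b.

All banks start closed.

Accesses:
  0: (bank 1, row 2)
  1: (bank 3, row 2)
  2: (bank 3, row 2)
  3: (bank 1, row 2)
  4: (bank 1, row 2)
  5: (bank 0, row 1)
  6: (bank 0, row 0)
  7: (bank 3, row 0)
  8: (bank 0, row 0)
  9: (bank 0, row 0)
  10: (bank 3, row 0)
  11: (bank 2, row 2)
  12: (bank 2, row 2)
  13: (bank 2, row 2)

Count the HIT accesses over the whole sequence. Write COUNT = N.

COUNT = 8

0: bank 1 row 2 — prev None → EMPTY
1: bank 3 row 2 — prev None → EMPTY
2: bank 3 row 2 — prev 2 → HIT
3: bank 1 row 2 — prev 2 → HIT
4: bank 1 row 2 — prev 2 → HIT
5: bank 0 row 1 — prev None → EMPTY
6: bank 0 row 0 — prev 1 → CONFLICT
7: bank 3 row 0 — prev 2 → CONFLICT
8: bank 0 row 0 — prev 0 → HIT
9: bank 0 row 0 — prev 0 → HIT
10: bank 3 row 0 — prev 0 → HIT
11: bank 2 row 2 — prev None → EMPTY
12: bank 2 row 2 — prev 2 → HIT
13: bank 2 row 2 — prev 2 → HIT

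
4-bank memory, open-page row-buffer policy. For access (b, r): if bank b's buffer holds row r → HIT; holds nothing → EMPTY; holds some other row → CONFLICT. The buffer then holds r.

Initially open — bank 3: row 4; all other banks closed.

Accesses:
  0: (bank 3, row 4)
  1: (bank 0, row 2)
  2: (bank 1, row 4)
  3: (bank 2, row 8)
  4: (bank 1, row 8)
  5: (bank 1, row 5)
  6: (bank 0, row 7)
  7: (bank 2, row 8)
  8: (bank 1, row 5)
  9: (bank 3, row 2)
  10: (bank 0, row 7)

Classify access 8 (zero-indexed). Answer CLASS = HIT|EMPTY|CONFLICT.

step 0: bank3 4->4 [HIT]
step 1: bank0 None->2 [EMPTY]
step 2: bank1 None->4 [EMPTY]
step 3: bank2 None->8 [EMPTY]
step 4: bank1 4->8 [CONFLICT]
step 5: bank1 8->5 [CONFLICT]
step 6: bank0 2->7 [CONFLICT]
step 7: bank2 8->8 [HIT]
step 8: bank1 5->5 [HIT]
step 9: bank3 4->2 [CONFLICT]
step 10: bank0 7->7 [HIT]

CLASS = HIT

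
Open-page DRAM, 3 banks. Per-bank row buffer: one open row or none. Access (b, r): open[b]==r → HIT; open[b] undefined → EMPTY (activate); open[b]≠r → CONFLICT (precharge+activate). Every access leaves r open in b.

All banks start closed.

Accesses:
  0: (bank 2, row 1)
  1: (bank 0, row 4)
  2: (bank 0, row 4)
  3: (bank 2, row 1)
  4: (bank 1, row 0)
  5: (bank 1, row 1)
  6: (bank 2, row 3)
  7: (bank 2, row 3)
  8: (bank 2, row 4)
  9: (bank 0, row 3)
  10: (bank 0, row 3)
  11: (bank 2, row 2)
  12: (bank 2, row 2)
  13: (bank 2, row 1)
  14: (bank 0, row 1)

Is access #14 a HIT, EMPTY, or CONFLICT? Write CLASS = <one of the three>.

CLASS = CONFLICT

  [0] b2 r1: no row ⇒ E
  [1] b0 r4: no row ⇒ E
  [2] b0 r4: had r4 ⇒ H
  [3] b2 r1: had r1 ⇒ H
  [4] b1 r0: no row ⇒ E
  [5] b1 r1: had r0 ⇒ C
  [6] b2 r3: had r1 ⇒ C
  [7] b2 r3: had r3 ⇒ H
  [8] b2 r4: had r3 ⇒ C
  [9] b0 r3: had r4 ⇒ C
  [10] b0 r3: had r3 ⇒ H
  [11] b2 r2: had r4 ⇒ C
  [12] b2 r2: had r2 ⇒ H
  [13] b2 r1: had r2 ⇒ C
  [14] b0 r1: had r3 ⇒ C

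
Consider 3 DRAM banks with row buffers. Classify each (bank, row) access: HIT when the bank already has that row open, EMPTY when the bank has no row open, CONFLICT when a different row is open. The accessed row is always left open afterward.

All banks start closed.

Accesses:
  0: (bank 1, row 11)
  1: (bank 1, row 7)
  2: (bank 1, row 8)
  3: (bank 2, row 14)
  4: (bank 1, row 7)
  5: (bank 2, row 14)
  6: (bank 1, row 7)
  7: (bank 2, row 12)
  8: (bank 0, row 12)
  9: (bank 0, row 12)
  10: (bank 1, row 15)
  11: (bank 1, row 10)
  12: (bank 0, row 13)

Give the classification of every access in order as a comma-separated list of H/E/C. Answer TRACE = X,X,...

  [0] b1 r11: no row ⇒ E
  [1] b1 r7: had r11 ⇒ C
  [2] b1 r8: had r7 ⇒ C
  [3] b2 r14: no row ⇒ E
  [4] b1 r7: had r8 ⇒ C
  [5] b2 r14: had r14 ⇒ H
  [6] b1 r7: had r7 ⇒ H
  [7] b2 r12: had r14 ⇒ C
  [8] b0 r12: no row ⇒ E
  [9] b0 r12: had r12 ⇒ H
  [10] b1 r15: had r7 ⇒ C
  [11] b1 r10: had r15 ⇒ C
  [12] b0 r13: had r12 ⇒ C

TRACE = E,C,C,E,C,H,H,C,E,H,C,C,C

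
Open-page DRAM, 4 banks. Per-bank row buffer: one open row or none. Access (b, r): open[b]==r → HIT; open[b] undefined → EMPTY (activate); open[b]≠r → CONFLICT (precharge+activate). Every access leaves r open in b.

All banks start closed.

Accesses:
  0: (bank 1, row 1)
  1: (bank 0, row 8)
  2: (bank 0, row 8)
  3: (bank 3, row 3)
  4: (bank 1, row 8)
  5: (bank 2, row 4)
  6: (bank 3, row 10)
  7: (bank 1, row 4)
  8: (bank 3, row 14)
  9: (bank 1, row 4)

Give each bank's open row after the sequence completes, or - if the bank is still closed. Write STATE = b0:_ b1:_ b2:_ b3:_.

STATE = b0:8 b1:4 b2:4 b3:14

#0 (1,1) E
#1 (0,8) E
#2 (0,8) H  (was 8)
#3 (3,3) E
#4 (1,8) C  (was 1)
#5 (2,4) E
#6 (3,10) C  (was 3)
#7 (1,4) C  (was 8)
#8 (3,14) C  (was 10)
#9 (1,4) H  (was 4)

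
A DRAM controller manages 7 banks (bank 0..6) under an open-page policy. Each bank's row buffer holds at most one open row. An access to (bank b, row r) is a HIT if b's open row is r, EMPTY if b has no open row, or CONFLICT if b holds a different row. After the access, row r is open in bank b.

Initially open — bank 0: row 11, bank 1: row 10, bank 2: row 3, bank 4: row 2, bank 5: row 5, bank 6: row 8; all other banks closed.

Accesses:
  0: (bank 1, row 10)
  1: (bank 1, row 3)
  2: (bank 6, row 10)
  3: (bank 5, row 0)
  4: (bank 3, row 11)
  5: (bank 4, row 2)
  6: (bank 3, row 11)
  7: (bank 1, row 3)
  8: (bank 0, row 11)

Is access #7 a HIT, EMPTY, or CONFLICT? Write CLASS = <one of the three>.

CLASS = HIT

#0 (1,10) H  (was 10)
#1 (1,3) C  (was 10)
#2 (6,10) C  (was 8)
#3 (5,0) C  (was 5)
#4 (3,11) E
#5 (4,2) H  (was 2)
#6 (3,11) H  (was 11)
#7 (1,3) H  (was 3)
#8 (0,11) H  (was 11)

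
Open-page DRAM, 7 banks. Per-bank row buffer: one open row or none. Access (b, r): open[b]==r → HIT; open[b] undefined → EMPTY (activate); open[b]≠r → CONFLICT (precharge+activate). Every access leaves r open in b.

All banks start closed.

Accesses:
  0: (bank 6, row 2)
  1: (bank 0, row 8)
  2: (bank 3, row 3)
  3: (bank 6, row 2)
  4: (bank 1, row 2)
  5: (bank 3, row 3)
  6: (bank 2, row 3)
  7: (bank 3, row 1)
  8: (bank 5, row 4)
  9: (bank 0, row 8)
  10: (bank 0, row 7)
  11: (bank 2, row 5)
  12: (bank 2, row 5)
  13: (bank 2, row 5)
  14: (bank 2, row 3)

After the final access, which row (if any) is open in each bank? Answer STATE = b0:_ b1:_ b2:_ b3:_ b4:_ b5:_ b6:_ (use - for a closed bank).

STATE = b0:7 b1:2 b2:3 b3:1 b4:- b5:4 b6:2

0: bank 6 row 2 — prev None → EMPTY
1: bank 0 row 8 — prev None → EMPTY
2: bank 3 row 3 — prev None → EMPTY
3: bank 6 row 2 — prev 2 → HIT
4: bank 1 row 2 — prev None → EMPTY
5: bank 3 row 3 — prev 3 → HIT
6: bank 2 row 3 — prev None → EMPTY
7: bank 3 row 1 — prev 3 → CONFLICT
8: bank 5 row 4 — prev None → EMPTY
9: bank 0 row 8 — prev 8 → HIT
10: bank 0 row 7 — prev 8 → CONFLICT
11: bank 2 row 5 — prev 3 → CONFLICT
12: bank 2 row 5 — prev 5 → HIT
13: bank 2 row 5 — prev 5 → HIT
14: bank 2 row 3 — prev 5 → CONFLICT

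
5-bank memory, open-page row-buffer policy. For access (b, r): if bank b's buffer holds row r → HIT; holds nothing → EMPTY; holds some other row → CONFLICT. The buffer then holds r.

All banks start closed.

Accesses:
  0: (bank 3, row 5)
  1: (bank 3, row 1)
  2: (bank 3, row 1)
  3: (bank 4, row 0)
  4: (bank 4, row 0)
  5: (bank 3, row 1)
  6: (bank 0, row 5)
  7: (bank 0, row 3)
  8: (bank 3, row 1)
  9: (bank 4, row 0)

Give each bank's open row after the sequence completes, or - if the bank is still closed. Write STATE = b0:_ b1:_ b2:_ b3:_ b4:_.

STATE = b0:3 b1:- b2:- b3:1 b4:0

step 0: bank3 None->5 [EMPTY]
step 1: bank3 5->1 [CONFLICT]
step 2: bank3 1->1 [HIT]
step 3: bank4 None->0 [EMPTY]
step 4: bank4 0->0 [HIT]
step 5: bank3 1->1 [HIT]
step 6: bank0 None->5 [EMPTY]
step 7: bank0 5->3 [CONFLICT]
step 8: bank3 1->1 [HIT]
step 9: bank4 0->0 [HIT]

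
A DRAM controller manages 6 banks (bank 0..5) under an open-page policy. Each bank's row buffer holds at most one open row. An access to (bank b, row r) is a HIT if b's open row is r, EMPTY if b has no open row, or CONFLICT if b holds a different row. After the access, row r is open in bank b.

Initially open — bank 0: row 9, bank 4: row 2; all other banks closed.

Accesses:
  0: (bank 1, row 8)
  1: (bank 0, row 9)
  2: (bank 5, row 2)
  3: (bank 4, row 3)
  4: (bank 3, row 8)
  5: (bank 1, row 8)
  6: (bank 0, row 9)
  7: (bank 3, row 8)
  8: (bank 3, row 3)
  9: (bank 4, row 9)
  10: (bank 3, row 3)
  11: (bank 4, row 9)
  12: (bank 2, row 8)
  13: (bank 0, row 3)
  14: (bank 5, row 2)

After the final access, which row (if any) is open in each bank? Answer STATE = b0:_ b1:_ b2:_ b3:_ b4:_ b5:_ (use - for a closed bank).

  [0] b1 r8: no row ⇒ E
  [1] b0 r9: had r9 ⇒ H
  [2] b5 r2: no row ⇒ E
  [3] b4 r3: had r2 ⇒ C
  [4] b3 r8: no row ⇒ E
  [5] b1 r8: had r8 ⇒ H
  [6] b0 r9: had r9 ⇒ H
  [7] b3 r8: had r8 ⇒ H
  [8] b3 r3: had r8 ⇒ C
  [9] b4 r9: had r3 ⇒ C
  [10] b3 r3: had r3 ⇒ H
  [11] b4 r9: had r9 ⇒ H
  [12] b2 r8: no row ⇒ E
  [13] b0 r3: had r9 ⇒ C
  [14] b5 r2: had r2 ⇒ H

STATE = b0:3 b1:8 b2:8 b3:3 b4:9 b5:2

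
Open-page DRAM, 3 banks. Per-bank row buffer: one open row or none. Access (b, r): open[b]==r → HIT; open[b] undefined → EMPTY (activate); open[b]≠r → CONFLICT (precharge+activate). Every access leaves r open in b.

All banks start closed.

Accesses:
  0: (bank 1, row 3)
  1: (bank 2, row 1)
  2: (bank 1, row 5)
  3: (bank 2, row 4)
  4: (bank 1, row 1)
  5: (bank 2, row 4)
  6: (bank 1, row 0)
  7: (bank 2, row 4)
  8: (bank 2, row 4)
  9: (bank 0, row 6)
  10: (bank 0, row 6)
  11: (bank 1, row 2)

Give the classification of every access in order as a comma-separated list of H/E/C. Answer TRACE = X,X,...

  [0] b1 r3: no row ⇒ E
  [1] b2 r1: no row ⇒ E
  [2] b1 r5: had r3 ⇒ C
  [3] b2 r4: had r1 ⇒ C
  [4] b1 r1: had r5 ⇒ C
  [5] b2 r4: had r4 ⇒ H
  [6] b1 r0: had r1 ⇒ C
  [7] b2 r4: had r4 ⇒ H
  [8] b2 r4: had r4 ⇒ H
  [9] b0 r6: no row ⇒ E
  [10] b0 r6: had r6 ⇒ H
  [11] b1 r2: had r0 ⇒ C

TRACE = E,E,C,C,C,H,C,H,H,E,H,C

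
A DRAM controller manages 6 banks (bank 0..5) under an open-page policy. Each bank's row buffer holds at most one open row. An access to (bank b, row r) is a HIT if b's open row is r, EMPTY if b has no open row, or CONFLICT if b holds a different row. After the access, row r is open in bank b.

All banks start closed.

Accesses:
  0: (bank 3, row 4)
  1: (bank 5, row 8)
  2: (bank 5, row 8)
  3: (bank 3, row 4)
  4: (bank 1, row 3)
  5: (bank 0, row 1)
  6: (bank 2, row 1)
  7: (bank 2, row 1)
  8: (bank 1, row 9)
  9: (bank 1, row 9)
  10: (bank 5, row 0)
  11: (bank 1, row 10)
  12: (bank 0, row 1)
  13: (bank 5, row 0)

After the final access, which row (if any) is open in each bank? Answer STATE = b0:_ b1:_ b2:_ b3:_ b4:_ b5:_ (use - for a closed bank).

STATE = b0:1 b1:10 b2:1 b3:4 b4:- b5:0

#0 (3,4) E
#1 (5,8) E
#2 (5,8) H  (was 8)
#3 (3,4) H  (was 4)
#4 (1,3) E
#5 (0,1) E
#6 (2,1) E
#7 (2,1) H  (was 1)
#8 (1,9) C  (was 3)
#9 (1,9) H  (was 9)
#10 (5,0) C  (was 8)
#11 (1,10) C  (was 9)
#12 (0,1) H  (was 1)
#13 (5,0) H  (was 0)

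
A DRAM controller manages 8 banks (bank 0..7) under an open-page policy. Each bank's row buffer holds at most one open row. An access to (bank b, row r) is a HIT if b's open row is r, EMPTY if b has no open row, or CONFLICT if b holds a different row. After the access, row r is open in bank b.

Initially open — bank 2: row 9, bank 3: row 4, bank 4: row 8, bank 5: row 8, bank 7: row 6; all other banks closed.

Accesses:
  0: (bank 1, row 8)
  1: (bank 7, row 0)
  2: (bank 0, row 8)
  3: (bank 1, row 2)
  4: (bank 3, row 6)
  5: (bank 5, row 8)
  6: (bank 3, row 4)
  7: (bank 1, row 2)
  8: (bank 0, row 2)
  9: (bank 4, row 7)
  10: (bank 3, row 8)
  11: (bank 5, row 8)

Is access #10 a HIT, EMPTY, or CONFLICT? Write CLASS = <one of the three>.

CLASS = CONFLICT

  [0] b1 r8: no row ⇒ E
  [1] b7 r0: had r6 ⇒ C
  [2] b0 r8: no row ⇒ E
  [3] b1 r2: had r8 ⇒ C
  [4] b3 r6: had r4 ⇒ C
  [5] b5 r8: had r8 ⇒ H
  [6] b3 r4: had r6 ⇒ C
  [7] b1 r2: had r2 ⇒ H
  [8] b0 r2: had r8 ⇒ C
  [9] b4 r7: had r8 ⇒ C
  [10] b3 r8: had r4 ⇒ C
  [11] b5 r8: had r8 ⇒ H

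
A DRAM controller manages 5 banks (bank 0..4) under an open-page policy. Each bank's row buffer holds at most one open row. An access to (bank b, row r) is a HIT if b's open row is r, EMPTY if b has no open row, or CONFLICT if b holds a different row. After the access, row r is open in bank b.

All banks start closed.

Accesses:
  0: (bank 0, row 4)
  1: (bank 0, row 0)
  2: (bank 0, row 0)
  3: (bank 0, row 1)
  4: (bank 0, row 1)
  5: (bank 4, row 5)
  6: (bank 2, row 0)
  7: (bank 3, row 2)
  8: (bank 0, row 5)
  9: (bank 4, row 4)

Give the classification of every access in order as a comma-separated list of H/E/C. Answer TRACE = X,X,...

TRACE = E,C,H,C,H,E,E,E,C,C

  [0] b0 r4: no row ⇒ E
  [1] b0 r0: had r4 ⇒ C
  [2] b0 r0: had r0 ⇒ H
  [3] b0 r1: had r0 ⇒ C
  [4] b0 r1: had r1 ⇒ H
  [5] b4 r5: no row ⇒ E
  [6] b2 r0: no row ⇒ E
  [7] b3 r2: no row ⇒ E
  [8] b0 r5: had r1 ⇒ C
  [9] b4 r4: had r5 ⇒ C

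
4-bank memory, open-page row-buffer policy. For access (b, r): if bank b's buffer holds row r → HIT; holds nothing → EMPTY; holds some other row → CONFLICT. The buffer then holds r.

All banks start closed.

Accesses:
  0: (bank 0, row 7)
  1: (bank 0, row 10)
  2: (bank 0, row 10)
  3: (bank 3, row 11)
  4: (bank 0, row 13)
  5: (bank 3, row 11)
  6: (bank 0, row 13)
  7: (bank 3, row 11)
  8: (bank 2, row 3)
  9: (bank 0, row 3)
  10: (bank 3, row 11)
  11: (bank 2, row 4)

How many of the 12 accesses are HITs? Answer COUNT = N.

  [0] b0 r7: no row ⇒ E
  [1] b0 r10: had r7 ⇒ C
  [2] b0 r10: had r10 ⇒ H
  [3] b3 r11: no row ⇒ E
  [4] b0 r13: had r10 ⇒ C
  [5] b3 r11: had r11 ⇒ H
  [6] b0 r13: had r13 ⇒ H
  [7] b3 r11: had r11 ⇒ H
  [8] b2 r3: no row ⇒ E
  [9] b0 r3: had r13 ⇒ C
  [10] b3 r11: had r11 ⇒ H
  [11] b2 r4: had r3 ⇒ C

COUNT = 5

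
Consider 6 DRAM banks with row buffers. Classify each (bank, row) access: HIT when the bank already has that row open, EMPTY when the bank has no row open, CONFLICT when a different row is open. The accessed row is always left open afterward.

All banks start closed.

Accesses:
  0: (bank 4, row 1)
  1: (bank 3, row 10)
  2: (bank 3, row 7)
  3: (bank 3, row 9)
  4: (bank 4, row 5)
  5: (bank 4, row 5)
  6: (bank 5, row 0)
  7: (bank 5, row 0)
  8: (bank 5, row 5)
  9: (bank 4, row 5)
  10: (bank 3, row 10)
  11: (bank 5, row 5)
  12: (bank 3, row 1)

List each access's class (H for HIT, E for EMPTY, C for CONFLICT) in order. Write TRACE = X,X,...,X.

TRACE = E,E,C,C,C,H,E,H,C,H,C,H,C

#0 (4,1) E
#1 (3,10) E
#2 (3,7) C  (was 10)
#3 (3,9) C  (was 7)
#4 (4,5) C  (was 1)
#5 (4,5) H  (was 5)
#6 (5,0) E
#7 (5,0) H  (was 0)
#8 (5,5) C  (was 0)
#9 (4,5) H  (was 5)
#10 (3,10) C  (was 9)
#11 (5,5) H  (was 5)
#12 (3,1) C  (was 10)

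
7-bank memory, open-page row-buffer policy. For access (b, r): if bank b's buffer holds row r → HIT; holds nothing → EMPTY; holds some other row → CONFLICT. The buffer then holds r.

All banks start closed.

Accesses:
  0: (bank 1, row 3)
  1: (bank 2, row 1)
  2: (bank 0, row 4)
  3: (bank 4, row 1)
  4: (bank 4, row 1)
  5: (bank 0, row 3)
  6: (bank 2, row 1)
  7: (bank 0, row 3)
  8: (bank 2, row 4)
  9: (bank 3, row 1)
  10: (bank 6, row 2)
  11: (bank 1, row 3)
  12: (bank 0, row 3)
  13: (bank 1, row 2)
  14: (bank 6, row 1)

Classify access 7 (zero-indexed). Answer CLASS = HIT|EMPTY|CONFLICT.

0: bank 1 row 3 — prev None → EMPTY
1: bank 2 row 1 — prev None → EMPTY
2: bank 0 row 4 — prev None → EMPTY
3: bank 4 row 1 — prev None → EMPTY
4: bank 4 row 1 — prev 1 → HIT
5: bank 0 row 3 — prev 4 → CONFLICT
6: bank 2 row 1 — prev 1 → HIT
7: bank 0 row 3 — prev 3 → HIT
8: bank 2 row 4 — prev 1 → CONFLICT
9: bank 3 row 1 — prev None → EMPTY
10: bank 6 row 2 — prev None → EMPTY
11: bank 1 row 3 — prev 3 → HIT
12: bank 0 row 3 — prev 3 → HIT
13: bank 1 row 2 — prev 3 → CONFLICT
14: bank 6 row 1 — prev 2 → CONFLICT

CLASS = HIT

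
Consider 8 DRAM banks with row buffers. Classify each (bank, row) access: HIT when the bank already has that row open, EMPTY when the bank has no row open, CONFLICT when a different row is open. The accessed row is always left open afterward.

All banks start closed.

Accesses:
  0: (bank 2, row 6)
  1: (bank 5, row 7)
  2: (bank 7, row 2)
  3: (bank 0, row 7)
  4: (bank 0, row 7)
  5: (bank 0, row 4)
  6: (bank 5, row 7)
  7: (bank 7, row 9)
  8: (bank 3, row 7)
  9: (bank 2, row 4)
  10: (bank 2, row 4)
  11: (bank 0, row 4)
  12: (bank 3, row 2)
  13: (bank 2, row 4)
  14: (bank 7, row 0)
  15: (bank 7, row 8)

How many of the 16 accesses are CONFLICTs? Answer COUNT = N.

COUNT = 6

#0 (2,6) E
#1 (5,7) E
#2 (7,2) E
#3 (0,7) E
#4 (0,7) H  (was 7)
#5 (0,4) C  (was 7)
#6 (5,7) H  (was 7)
#7 (7,9) C  (was 2)
#8 (3,7) E
#9 (2,4) C  (was 6)
#10 (2,4) H  (was 4)
#11 (0,4) H  (was 4)
#12 (3,2) C  (was 7)
#13 (2,4) H  (was 4)
#14 (7,0) C  (was 9)
#15 (7,8) C  (was 0)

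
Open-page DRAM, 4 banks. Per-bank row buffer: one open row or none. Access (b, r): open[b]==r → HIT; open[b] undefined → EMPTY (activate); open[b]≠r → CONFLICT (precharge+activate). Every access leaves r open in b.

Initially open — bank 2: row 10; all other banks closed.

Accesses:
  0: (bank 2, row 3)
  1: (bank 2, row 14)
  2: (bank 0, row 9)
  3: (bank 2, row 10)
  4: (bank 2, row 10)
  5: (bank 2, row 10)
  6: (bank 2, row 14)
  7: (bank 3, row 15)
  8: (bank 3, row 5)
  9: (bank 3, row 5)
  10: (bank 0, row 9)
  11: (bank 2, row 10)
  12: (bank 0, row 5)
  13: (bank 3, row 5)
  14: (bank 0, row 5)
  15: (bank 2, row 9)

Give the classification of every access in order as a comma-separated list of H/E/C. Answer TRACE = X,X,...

0: bank 2 row 3 — prev 10 → CONFLICT
1: bank 2 row 14 — prev 3 → CONFLICT
2: bank 0 row 9 — prev None → EMPTY
3: bank 2 row 10 — prev 14 → CONFLICT
4: bank 2 row 10 — prev 10 → HIT
5: bank 2 row 10 — prev 10 → HIT
6: bank 2 row 14 — prev 10 → CONFLICT
7: bank 3 row 15 — prev None → EMPTY
8: bank 3 row 5 — prev 15 → CONFLICT
9: bank 3 row 5 — prev 5 → HIT
10: bank 0 row 9 — prev 9 → HIT
11: bank 2 row 10 — prev 14 → CONFLICT
12: bank 0 row 5 — prev 9 → CONFLICT
13: bank 3 row 5 — prev 5 → HIT
14: bank 0 row 5 — prev 5 → HIT
15: bank 2 row 9 — prev 10 → CONFLICT

TRACE = C,C,E,C,H,H,C,E,C,H,H,C,C,H,H,C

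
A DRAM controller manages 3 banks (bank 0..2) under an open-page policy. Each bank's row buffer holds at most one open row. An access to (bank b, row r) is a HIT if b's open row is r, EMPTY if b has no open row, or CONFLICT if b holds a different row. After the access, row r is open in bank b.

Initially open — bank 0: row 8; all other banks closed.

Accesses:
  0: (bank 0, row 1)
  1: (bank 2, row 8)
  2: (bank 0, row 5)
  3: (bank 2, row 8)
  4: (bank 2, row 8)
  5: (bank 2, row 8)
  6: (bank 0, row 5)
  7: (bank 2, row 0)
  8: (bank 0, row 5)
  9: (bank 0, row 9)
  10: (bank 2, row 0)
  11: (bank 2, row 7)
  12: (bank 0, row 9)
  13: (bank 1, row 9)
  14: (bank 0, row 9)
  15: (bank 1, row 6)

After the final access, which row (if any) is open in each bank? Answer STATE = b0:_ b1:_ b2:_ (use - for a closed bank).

#0 (0,1) C  (was 8)
#1 (2,8) E
#2 (0,5) C  (was 1)
#3 (2,8) H  (was 8)
#4 (2,8) H  (was 8)
#5 (2,8) H  (was 8)
#6 (0,5) H  (was 5)
#7 (2,0) C  (was 8)
#8 (0,5) H  (was 5)
#9 (0,9) C  (was 5)
#10 (2,0) H  (was 0)
#11 (2,7) C  (was 0)
#12 (0,9) H  (was 9)
#13 (1,9) E
#14 (0,9) H  (was 9)
#15 (1,6) C  (was 9)

STATE = b0:9 b1:6 b2:7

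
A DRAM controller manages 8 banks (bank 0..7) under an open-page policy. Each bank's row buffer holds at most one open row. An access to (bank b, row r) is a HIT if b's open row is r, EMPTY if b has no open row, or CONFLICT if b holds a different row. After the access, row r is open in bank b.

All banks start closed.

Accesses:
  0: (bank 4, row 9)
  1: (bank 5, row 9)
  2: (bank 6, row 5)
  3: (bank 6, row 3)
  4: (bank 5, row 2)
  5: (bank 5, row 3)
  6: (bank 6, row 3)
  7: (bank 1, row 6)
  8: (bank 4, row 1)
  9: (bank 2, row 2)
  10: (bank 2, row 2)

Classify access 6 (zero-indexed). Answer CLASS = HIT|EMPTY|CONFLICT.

0: bank 4 row 9 — prev None → EMPTY
1: bank 5 row 9 — prev None → EMPTY
2: bank 6 row 5 — prev None → EMPTY
3: bank 6 row 3 — prev 5 → CONFLICT
4: bank 5 row 2 — prev 9 → CONFLICT
5: bank 5 row 3 — prev 2 → CONFLICT
6: bank 6 row 3 — prev 3 → HIT
7: bank 1 row 6 — prev None → EMPTY
8: bank 4 row 1 — prev 9 → CONFLICT
9: bank 2 row 2 — prev None → EMPTY
10: bank 2 row 2 — prev 2 → HIT

CLASS = HIT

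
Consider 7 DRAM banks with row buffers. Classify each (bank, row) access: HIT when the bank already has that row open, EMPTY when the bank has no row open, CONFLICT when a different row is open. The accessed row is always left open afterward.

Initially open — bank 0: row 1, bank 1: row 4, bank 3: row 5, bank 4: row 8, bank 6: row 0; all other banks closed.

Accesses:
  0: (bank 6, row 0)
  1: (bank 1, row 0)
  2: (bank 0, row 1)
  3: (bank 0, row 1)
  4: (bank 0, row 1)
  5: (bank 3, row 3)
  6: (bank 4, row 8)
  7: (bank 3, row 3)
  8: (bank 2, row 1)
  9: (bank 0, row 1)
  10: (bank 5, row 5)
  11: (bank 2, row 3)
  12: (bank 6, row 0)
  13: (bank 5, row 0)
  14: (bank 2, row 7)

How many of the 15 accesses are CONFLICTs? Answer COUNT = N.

  [0] b6 r0: had r0 ⇒ H
  [1] b1 r0: had r4 ⇒ C
  [2] b0 r1: had r1 ⇒ H
  [3] b0 r1: had r1 ⇒ H
  [4] b0 r1: had r1 ⇒ H
  [5] b3 r3: had r5 ⇒ C
  [6] b4 r8: had r8 ⇒ H
  [7] b3 r3: had r3 ⇒ H
  [8] b2 r1: no row ⇒ E
  [9] b0 r1: had r1 ⇒ H
  [10] b5 r5: no row ⇒ E
  [11] b2 r3: had r1 ⇒ C
  [12] b6 r0: had r0 ⇒ H
  [13] b5 r0: had r5 ⇒ C
  [14] b2 r7: had r3 ⇒ C

COUNT = 5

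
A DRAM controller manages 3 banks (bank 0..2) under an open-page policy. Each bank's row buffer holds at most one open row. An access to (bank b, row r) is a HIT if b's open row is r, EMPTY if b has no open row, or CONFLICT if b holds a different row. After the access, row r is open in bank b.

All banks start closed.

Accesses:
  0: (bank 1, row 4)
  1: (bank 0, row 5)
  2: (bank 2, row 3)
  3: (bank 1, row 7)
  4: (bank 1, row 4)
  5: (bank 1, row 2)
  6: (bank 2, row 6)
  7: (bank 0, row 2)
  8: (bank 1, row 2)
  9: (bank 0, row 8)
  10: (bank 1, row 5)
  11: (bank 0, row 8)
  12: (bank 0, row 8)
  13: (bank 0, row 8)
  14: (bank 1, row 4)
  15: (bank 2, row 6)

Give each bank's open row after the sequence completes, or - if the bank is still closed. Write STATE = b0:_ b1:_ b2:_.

step 0: bank1 None->4 [EMPTY]
step 1: bank0 None->5 [EMPTY]
step 2: bank2 None->3 [EMPTY]
step 3: bank1 4->7 [CONFLICT]
step 4: bank1 7->4 [CONFLICT]
step 5: bank1 4->2 [CONFLICT]
step 6: bank2 3->6 [CONFLICT]
step 7: bank0 5->2 [CONFLICT]
step 8: bank1 2->2 [HIT]
step 9: bank0 2->8 [CONFLICT]
step 10: bank1 2->5 [CONFLICT]
step 11: bank0 8->8 [HIT]
step 12: bank0 8->8 [HIT]
step 13: bank0 8->8 [HIT]
step 14: bank1 5->4 [CONFLICT]
step 15: bank2 6->6 [HIT]

STATE = b0:8 b1:4 b2:6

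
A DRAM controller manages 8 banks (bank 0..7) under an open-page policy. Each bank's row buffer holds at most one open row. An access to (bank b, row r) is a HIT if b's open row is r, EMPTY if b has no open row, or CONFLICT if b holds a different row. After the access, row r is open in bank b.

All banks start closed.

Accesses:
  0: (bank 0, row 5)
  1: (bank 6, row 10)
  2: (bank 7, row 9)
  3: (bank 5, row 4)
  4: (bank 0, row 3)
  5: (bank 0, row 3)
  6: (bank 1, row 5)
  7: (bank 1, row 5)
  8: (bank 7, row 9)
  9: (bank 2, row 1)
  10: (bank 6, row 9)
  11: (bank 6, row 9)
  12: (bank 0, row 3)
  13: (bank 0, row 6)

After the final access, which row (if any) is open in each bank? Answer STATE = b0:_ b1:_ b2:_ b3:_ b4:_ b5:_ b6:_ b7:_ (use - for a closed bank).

#0 (0,5) E
#1 (6,10) E
#2 (7,9) E
#3 (5,4) E
#4 (0,3) C  (was 5)
#5 (0,3) H  (was 3)
#6 (1,5) E
#7 (1,5) H  (was 5)
#8 (7,9) H  (was 9)
#9 (2,1) E
#10 (6,9) C  (was 10)
#11 (6,9) H  (was 9)
#12 (0,3) H  (was 3)
#13 (0,6) C  (was 3)

STATE = b0:6 b1:5 b2:1 b3:- b4:- b5:4 b6:9 b7:9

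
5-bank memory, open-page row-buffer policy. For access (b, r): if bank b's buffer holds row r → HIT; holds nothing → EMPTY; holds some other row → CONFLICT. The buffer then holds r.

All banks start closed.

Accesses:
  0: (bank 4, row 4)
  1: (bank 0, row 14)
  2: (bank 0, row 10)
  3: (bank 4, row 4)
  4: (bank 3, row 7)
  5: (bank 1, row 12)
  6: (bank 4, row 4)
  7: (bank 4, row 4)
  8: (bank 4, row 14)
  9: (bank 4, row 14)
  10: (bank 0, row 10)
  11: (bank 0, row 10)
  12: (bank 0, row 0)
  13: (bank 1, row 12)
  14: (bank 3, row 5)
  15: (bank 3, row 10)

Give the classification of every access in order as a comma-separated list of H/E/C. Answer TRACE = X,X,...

TRACE = E,E,C,H,E,E,H,H,C,H,H,H,C,H,C,C

  [0] b4 r4: no row ⇒ E
  [1] b0 r14: no row ⇒ E
  [2] b0 r10: had r14 ⇒ C
  [3] b4 r4: had r4 ⇒ H
  [4] b3 r7: no row ⇒ E
  [5] b1 r12: no row ⇒ E
  [6] b4 r4: had r4 ⇒ H
  [7] b4 r4: had r4 ⇒ H
  [8] b4 r14: had r4 ⇒ C
  [9] b4 r14: had r14 ⇒ H
  [10] b0 r10: had r10 ⇒ H
  [11] b0 r10: had r10 ⇒ H
  [12] b0 r0: had r10 ⇒ C
  [13] b1 r12: had r12 ⇒ H
  [14] b3 r5: had r7 ⇒ C
  [15] b3 r10: had r5 ⇒ C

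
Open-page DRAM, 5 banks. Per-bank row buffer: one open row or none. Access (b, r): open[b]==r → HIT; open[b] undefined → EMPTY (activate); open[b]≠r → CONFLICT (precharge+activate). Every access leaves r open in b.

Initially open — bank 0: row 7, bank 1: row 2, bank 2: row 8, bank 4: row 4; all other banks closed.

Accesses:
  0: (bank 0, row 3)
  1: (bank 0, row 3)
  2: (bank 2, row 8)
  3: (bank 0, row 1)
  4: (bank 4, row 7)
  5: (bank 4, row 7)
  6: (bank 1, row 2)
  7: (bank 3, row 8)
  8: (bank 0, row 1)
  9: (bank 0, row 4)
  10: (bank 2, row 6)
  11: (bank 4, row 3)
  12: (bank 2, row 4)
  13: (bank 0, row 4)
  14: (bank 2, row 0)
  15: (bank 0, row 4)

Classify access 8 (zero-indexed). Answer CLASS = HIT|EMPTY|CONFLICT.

0: bank 0 row 3 — prev 7 → CONFLICT
1: bank 0 row 3 — prev 3 → HIT
2: bank 2 row 8 — prev 8 → HIT
3: bank 0 row 1 — prev 3 → CONFLICT
4: bank 4 row 7 — prev 4 → CONFLICT
5: bank 4 row 7 — prev 7 → HIT
6: bank 1 row 2 — prev 2 → HIT
7: bank 3 row 8 — prev None → EMPTY
8: bank 0 row 1 — prev 1 → HIT
9: bank 0 row 4 — prev 1 → CONFLICT
10: bank 2 row 6 — prev 8 → CONFLICT
11: bank 4 row 3 — prev 7 → CONFLICT
12: bank 2 row 4 — prev 6 → CONFLICT
13: bank 0 row 4 — prev 4 → HIT
14: bank 2 row 0 — prev 4 → CONFLICT
15: bank 0 row 4 — prev 4 → HIT

CLASS = HIT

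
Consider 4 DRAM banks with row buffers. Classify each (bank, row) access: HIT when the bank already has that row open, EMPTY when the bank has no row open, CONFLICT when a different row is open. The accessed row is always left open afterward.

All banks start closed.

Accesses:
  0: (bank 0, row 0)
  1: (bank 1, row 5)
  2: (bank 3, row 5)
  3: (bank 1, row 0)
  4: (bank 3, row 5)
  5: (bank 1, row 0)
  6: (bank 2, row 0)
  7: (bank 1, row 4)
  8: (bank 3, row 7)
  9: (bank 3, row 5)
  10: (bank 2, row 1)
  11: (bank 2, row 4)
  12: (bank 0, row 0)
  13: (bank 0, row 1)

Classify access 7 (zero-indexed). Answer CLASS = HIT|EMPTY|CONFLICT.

step 0: bank0 None->0 [EMPTY]
step 1: bank1 None->5 [EMPTY]
step 2: bank3 None->5 [EMPTY]
step 3: bank1 5->0 [CONFLICT]
step 4: bank3 5->5 [HIT]
step 5: bank1 0->0 [HIT]
step 6: bank2 None->0 [EMPTY]
step 7: bank1 0->4 [CONFLICT]
step 8: bank3 5->7 [CONFLICT]
step 9: bank3 7->5 [CONFLICT]
step 10: bank2 0->1 [CONFLICT]
step 11: bank2 1->4 [CONFLICT]
step 12: bank0 0->0 [HIT]
step 13: bank0 0->1 [CONFLICT]

CLASS = CONFLICT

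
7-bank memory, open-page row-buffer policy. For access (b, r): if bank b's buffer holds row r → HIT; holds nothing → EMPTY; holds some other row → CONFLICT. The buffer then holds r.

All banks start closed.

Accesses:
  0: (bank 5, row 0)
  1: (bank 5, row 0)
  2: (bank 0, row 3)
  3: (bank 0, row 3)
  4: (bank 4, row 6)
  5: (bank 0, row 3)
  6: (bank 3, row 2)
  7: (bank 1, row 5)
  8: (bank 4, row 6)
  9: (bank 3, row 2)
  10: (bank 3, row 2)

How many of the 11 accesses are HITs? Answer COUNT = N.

#0 (5,0) E
#1 (5,0) H  (was 0)
#2 (0,3) E
#3 (0,3) H  (was 3)
#4 (4,6) E
#5 (0,3) H  (was 3)
#6 (3,2) E
#7 (1,5) E
#8 (4,6) H  (was 6)
#9 (3,2) H  (was 2)
#10 (3,2) H  (was 2)

COUNT = 6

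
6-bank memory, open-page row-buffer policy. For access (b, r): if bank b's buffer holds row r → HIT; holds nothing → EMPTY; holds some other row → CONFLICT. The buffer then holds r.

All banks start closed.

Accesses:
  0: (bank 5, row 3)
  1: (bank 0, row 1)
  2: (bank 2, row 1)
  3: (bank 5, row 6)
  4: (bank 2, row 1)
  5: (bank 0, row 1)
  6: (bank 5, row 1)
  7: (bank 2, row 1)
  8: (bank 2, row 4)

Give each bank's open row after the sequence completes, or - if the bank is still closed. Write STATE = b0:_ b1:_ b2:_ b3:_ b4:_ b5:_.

0: bank 5 row 3 — prev None → EMPTY
1: bank 0 row 1 — prev None → EMPTY
2: bank 2 row 1 — prev None → EMPTY
3: bank 5 row 6 — prev 3 → CONFLICT
4: bank 2 row 1 — prev 1 → HIT
5: bank 0 row 1 — prev 1 → HIT
6: bank 5 row 1 — prev 6 → CONFLICT
7: bank 2 row 1 — prev 1 → HIT
8: bank 2 row 4 — prev 1 → CONFLICT

STATE = b0:1 b1:- b2:4 b3:- b4:- b5:1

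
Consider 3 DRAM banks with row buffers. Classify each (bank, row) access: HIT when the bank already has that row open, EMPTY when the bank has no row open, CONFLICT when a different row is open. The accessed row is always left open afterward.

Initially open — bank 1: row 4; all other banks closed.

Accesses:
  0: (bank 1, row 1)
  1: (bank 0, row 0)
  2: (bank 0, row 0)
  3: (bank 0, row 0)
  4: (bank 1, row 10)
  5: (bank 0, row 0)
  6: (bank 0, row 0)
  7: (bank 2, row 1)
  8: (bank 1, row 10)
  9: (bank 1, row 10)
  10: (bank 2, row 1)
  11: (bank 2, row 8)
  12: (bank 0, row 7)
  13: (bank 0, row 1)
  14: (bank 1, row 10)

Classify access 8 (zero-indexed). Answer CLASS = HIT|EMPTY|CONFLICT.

0: bank 1 row 1 — prev 4 → CONFLICT
1: bank 0 row 0 — prev None → EMPTY
2: bank 0 row 0 — prev 0 → HIT
3: bank 0 row 0 — prev 0 → HIT
4: bank 1 row 10 — prev 1 → CONFLICT
5: bank 0 row 0 — prev 0 → HIT
6: bank 0 row 0 — prev 0 → HIT
7: bank 2 row 1 — prev None → EMPTY
8: bank 1 row 10 — prev 10 → HIT
9: bank 1 row 10 — prev 10 → HIT
10: bank 2 row 1 — prev 1 → HIT
11: bank 2 row 8 — prev 1 → CONFLICT
12: bank 0 row 7 — prev 0 → CONFLICT
13: bank 0 row 1 — prev 7 → CONFLICT
14: bank 1 row 10 — prev 10 → HIT

CLASS = HIT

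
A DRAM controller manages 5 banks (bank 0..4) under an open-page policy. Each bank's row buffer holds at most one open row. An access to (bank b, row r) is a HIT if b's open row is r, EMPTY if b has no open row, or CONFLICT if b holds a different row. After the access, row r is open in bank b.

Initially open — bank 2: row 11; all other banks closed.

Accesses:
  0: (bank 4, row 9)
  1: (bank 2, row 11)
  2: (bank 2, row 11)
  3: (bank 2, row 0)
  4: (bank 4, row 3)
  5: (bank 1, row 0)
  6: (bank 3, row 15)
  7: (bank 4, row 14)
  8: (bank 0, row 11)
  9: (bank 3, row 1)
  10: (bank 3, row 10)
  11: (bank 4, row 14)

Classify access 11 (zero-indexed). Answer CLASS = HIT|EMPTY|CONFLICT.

  [0] b4 r9: no row ⇒ E
  [1] b2 r11: had r11 ⇒ H
  [2] b2 r11: had r11 ⇒ H
  [3] b2 r0: had r11 ⇒ C
  [4] b4 r3: had r9 ⇒ C
  [5] b1 r0: no row ⇒ E
  [6] b3 r15: no row ⇒ E
  [7] b4 r14: had r3 ⇒ C
  [8] b0 r11: no row ⇒ E
  [9] b3 r1: had r15 ⇒ C
  [10] b3 r10: had r1 ⇒ C
  [11] b4 r14: had r14 ⇒ H

CLASS = HIT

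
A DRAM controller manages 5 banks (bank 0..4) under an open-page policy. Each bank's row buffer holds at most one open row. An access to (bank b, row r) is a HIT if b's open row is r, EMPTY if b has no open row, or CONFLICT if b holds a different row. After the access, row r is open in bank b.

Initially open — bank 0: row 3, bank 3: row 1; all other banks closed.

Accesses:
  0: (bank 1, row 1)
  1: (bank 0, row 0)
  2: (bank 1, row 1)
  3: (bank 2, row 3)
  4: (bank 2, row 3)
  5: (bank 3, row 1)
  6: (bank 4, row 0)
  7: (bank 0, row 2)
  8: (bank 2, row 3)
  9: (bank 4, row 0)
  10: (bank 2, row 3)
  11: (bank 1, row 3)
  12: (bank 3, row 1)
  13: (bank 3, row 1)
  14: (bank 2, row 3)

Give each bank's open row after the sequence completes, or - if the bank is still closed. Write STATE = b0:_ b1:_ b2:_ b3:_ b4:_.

STATE = b0:2 b1:3 b2:3 b3:1 b4:0

  [0] b1 r1: no row ⇒ E
  [1] b0 r0: had r3 ⇒ C
  [2] b1 r1: had r1 ⇒ H
  [3] b2 r3: no row ⇒ E
  [4] b2 r3: had r3 ⇒ H
  [5] b3 r1: had r1 ⇒ H
  [6] b4 r0: no row ⇒ E
  [7] b0 r2: had r0 ⇒ C
  [8] b2 r3: had r3 ⇒ H
  [9] b4 r0: had r0 ⇒ H
  [10] b2 r3: had r3 ⇒ H
  [11] b1 r3: had r1 ⇒ C
  [12] b3 r1: had r1 ⇒ H
  [13] b3 r1: had r1 ⇒ H
  [14] b2 r3: had r3 ⇒ H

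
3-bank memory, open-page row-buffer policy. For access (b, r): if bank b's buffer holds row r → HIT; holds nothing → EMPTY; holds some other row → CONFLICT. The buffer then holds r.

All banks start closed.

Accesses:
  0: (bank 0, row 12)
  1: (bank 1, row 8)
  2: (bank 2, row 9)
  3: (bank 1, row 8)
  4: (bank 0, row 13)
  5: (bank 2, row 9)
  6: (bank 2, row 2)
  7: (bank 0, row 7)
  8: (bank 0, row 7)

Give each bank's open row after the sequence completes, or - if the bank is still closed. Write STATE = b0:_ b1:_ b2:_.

STATE = b0:7 b1:8 b2:2

0: bank 0 row 12 — prev None → EMPTY
1: bank 1 row 8 — prev None → EMPTY
2: bank 2 row 9 — prev None → EMPTY
3: bank 1 row 8 — prev 8 → HIT
4: bank 0 row 13 — prev 12 → CONFLICT
5: bank 2 row 9 — prev 9 → HIT
6: bank 2 row 2 — prev 9 → CONFLICT
7: bank 0 row 7 — prev 13 → CONFLICT
8: bank 0 row 7 — prev 7 → HIT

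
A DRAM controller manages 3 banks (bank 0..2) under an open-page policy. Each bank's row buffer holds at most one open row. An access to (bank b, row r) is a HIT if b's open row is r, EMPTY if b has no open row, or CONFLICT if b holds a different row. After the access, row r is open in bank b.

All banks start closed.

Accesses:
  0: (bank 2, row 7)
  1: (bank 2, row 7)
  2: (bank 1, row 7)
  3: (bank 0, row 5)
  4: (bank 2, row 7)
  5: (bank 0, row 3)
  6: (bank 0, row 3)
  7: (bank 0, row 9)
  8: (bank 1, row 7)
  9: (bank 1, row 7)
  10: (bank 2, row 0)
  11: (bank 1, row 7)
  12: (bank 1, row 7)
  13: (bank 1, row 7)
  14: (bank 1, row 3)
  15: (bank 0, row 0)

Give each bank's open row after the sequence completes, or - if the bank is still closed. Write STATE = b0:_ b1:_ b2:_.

step 0: bank2 None->7 [EMPTY]
step 1: bank2 7->7 [HIT]
step 2: bank1 None->7 [EMPTY]
step 3: bank0 None->5 [EMPTY]
step 4: bank2 7->7 [HIT]
step 5: bank0 5->3 [CONFLICT]
step 6: bank0 3->3 [HIT]
step 7: bank0 3->9 [CONFLICT]
step 8: bank1 7->7 [HIT]
step 9: bank1 7->7 [HIT]
step 10: bank2 7->0 [CONFLICT]
step 11: bank1 7->7 [HIT]
step 12: bank1 7->7 [HIT]
step 13: bank1 7->7 [HIT]
step 14: bank1 7->3 [CONFLICT]
step 15: bank0 9->0 [CONFLICT]

STATE = b0:0 b1:3 b2:0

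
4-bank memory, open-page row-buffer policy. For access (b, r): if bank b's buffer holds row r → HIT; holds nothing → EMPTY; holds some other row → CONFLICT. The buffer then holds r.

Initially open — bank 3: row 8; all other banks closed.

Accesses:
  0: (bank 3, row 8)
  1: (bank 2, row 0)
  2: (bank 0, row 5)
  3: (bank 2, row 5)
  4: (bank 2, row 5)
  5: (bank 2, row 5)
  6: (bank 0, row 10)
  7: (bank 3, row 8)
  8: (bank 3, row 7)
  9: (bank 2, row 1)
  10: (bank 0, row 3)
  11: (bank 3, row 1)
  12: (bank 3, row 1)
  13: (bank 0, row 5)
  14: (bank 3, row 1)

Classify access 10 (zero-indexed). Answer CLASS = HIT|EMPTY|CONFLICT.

CLASS = CONFLICT

  [0] b3 r8: had r8 ⇒ H
  [1] b2 r0: no row ⇒ E
  [2] b0 r5: no row ⇒ E
  [3] b2 r5: had r0 ⇒ C
  [4] b2 r5: had r5 ⇒ H
  [5] b2 r5: had r5 ⇒ H
  [6] b0 r10: had r5 ⇒ C
  [7] b3 r8: had r8 ⇒ H
  [8] b3 r7: had r8 ⇒ C
  [9] b2 r1: had r5 ⇒ C
  [10] b0 r3: had r10 ⇒ C
  [11] b3 r1: had r7 ⇒ C
  [12] b3 r1: had r1 ⇒ H
  [13] b0 r5: had r3 ⇒ C
  [14] b3 r1: had r1 ⇒ H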